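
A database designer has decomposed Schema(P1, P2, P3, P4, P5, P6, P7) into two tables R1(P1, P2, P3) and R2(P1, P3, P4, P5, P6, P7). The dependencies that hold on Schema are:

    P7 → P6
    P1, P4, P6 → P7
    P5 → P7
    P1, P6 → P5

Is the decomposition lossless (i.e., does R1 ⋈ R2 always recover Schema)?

Common attributes: R1 ∩ R2 = {P1, P3}.
No dependency enlarges {P1, P3}, so (P1, P3)⁺ = {P1, P3}.
The closure contains neither all of R1 = {P1, P2, P3} nor all of R2 = {P1, P3, P4, P5, P6, P7}, so the common attributes are not a superkey of either fragment. The join is lossy.

No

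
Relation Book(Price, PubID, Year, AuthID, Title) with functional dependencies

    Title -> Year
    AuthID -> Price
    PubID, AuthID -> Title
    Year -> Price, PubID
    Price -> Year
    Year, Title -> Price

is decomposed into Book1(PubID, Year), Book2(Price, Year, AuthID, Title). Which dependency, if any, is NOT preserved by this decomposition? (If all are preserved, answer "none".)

Title → Year lies within Book2.
AuthID → Price lies within Book2.
PubID, AuthID → Title: restricted closure across fragments reaches Title.
Year → Price, PubID: restricted closure across fragments reaches Price, PubID.
Price → Year lies within Book2.
Year, Title → Price lies within Book2.
Every dependency is enforceable on the fragments, so the decomposition is dependency-preserving.

none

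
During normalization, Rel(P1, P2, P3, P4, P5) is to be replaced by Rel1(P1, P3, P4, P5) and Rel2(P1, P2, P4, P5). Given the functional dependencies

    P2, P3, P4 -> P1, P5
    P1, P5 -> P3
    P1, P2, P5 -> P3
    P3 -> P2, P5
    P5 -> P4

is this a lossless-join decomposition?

Yes

Common attributes: Rel1 ∩ Rel2 = {P1, P4, P5}.
Closure of {P1, P4, P5}: P1, P5 → P3 applies, adding P3; P3 → P2, P5 applies, adding P2. So (P1, P4, P5)⁺ = {P1, P2, P3, P4, P5}.
This closure contains every attribute of Rel1, so Rel1 ∩ Rel2 → Rel1. The join is lossless.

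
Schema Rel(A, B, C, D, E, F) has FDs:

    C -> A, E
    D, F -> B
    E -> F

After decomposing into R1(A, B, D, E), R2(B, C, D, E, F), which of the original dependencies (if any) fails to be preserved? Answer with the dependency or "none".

Check C → A, E: no single fragment contains all of {A, C, E}, and the restricted closure of {C} across the fragments never reaches {A, E}.
D, F → B is preserved.
E → F is preserved.

C -> A, E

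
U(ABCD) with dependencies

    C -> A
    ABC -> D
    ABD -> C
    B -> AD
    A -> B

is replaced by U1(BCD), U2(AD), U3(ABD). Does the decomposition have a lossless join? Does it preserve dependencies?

lossless and dependency-preserving

Lossless test (chase): Rows 1 and 3 agree on B; apply B→AD and equate their AD entries. Rows 1 and 2 agree on A; apply A→B and equate their B entries. Rows 1 and 2 agree on ABD; apply ABD→C and equate their C entries. Rows 1 and 3 agree on ABD; apply ABD→C and equate their C entries. Row 1 is now all distinguished symbols — the join is lossless.
Dependency preservation: C → A; ABC → D; ABD → C are not contained in any single fragment, but the restricted closure of each left-hand side across the fragments still reaches the right-hand side; the remaining FDs each lie inside some fragment. All dependencies are preserved.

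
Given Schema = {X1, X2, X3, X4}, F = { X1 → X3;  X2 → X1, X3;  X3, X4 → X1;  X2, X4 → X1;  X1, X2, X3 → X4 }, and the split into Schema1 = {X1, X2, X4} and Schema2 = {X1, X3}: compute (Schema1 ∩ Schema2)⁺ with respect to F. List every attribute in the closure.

X1, X3

Schema1 ∩ Schema2 = {X1}.
X1 → X3 applies, adding X3
Closure: {X1, X3}.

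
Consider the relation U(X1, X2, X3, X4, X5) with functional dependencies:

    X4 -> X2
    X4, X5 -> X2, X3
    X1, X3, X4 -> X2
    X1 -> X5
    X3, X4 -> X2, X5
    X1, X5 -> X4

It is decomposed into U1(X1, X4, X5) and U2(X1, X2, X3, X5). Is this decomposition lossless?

Yes

Common attributes: U1 ∩ U2 = {X1, X5}.
Closure of {X1, X5}: X1, X5 → X4 applies, adding X4; X4 → X2 applies, adding X2; X4, X5 → X2, X3 applies, adding X3. So (X1, X5)⁺ = {X1, X2, X3, X4, X5}.
This closure contains every attribute of U1, so U1 ∩ U2 → U1. The join is lossless.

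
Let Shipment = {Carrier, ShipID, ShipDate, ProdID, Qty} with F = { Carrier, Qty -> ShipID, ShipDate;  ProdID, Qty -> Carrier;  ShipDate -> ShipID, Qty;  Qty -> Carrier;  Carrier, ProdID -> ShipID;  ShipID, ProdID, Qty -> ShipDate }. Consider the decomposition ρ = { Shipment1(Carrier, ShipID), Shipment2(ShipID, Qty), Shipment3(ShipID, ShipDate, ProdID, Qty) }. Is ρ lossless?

No

Chase test. Columns are Carrier, ShipID, ShipDate, ProdID, Qty; row i has aⱼ where attribute j ∈ Shipmenti, else bᵢⱼ.
Initial tableau (one row per fragment):
  row 1: a1 a2 b13 b14 b15
  row 2: b21 a2 b23 b24 a5
  row 3: b31 a2 a3 a4 a5
Rows 2 and 3 agree on Qty; apply Qty→Carrier and equate their Carrier entries.
Rows 2 and 3 agree on Carrier, Qty; apply Carrier, Qty→ShipID, ShipDate and equate their ShipID, ShipDate entries.
No row becomes fully distinguished — the join is lossy.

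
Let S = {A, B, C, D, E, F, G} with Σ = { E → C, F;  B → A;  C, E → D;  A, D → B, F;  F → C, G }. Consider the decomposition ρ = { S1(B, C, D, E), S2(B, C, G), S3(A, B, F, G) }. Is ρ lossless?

Chase test. Columns are A, B, C, D, E, F, G; row i has aⱼ where attribute j ∈ Si, else bᵢⱼ.
Initial tableau (one row per fragment):
  row 1: b11 a2 a3 a4 a5 b16 b17
  row 2: b21 a2 a3 b24 b25 b26 a7
  row 3: a1 a2 b33 b34 b35 a6 a7
Rows 1 and 2 agree on B; apply B→A and equate their A entries.
Rows 1 and 3 agree on B; apply B→A and equate their A entries.
No row becomes fully distinguished — the join is lossy.

No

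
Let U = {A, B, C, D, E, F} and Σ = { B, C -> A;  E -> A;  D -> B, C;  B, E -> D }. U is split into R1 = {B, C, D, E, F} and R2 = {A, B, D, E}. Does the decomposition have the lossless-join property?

Common attributes: R1 ∩ R2 = {B, D, E}.
Closure of {B, D, E}: E → A applies, adding A; D → B, C applies, adding C. So (B, D, E)⁺ = {A, B, C, D, E}.
This closure contains every attribute of R2, so R1 ∩ R2 → R2. The join is lossless.

Yes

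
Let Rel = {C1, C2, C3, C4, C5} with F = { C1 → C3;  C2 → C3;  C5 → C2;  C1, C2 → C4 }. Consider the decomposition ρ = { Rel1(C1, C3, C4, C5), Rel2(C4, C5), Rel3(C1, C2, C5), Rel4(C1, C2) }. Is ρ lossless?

Yes

Chase test. Columns are C1, C2, C3, C4, C5; row i has aⱼ where attribute j ∈ Reli, else bᵢⱼ.
Initial tableau (one row per fragment):
  row 1: a1 b12 a3 a4 a5
  row 2: b21 b22 b23 a4 a5
  row 3: a1 a2 b33 b34 a5
  row 4: a1 a2 b43 b44 b45
Rows 1 and 3 agree on C1; apply C1→C3 and equate their C3 entries.
Rows 1 and 4 agree on C1; apply C1→C3 and equate their C3 entries.
Rows 1 and 2 agree on C5; apply C5→C2 and equate their C2 entries.
Rows 1 and 3 agree on C5; apply C5→C2 and equate their C2 entries.
Rows 1 and 3 agree on C1, C2; apply C1, C2→C4 and equate their C4 entries.
Rows 1 and 4 agree on C1, C2; apply C1, C2→C4 and equate their C4 entries.
Rows 1 and 2 agree on C2; apply C2→C3 and equate their C3 entries.
Row 1 is now all distinguished symbols — the join is lossless.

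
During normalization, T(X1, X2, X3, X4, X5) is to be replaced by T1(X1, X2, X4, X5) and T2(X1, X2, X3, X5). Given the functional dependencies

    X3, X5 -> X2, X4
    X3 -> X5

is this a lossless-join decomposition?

Common attributes: T1 ∩ T2 = {X1, X2, X5}.
No dependency enlarges {X1, X2, X5}, so (X1, X2, X5)⁺ = {X1, X2, X5}.
The closure contains neither all of T1 = {X1, X2, X4, X5} nor all of T2 = {X1, X2, X3, X5}, so the common attributes are not a superkey of either fragment. The join is lossy.

No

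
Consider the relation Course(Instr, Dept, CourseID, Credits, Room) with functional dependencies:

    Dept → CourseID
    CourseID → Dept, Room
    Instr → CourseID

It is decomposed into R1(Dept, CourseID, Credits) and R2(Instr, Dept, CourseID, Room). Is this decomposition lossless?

Common attributes: R1 ∩ R2 = {Dept, CourseID}.
Closure of {Dept, CourseID}: CourseID → Dept, Room applies, adding Room. So (Dept, CourseID)⁺ = {Dept, CourseID, Room}.
The closure contains neither all of R1 = {Dept, CourseID, Credits} nor all of R2 = {Instr, Dept, CourseID, Room}, so the common attributes are not a superkey of either fragment. The join is lossy.

No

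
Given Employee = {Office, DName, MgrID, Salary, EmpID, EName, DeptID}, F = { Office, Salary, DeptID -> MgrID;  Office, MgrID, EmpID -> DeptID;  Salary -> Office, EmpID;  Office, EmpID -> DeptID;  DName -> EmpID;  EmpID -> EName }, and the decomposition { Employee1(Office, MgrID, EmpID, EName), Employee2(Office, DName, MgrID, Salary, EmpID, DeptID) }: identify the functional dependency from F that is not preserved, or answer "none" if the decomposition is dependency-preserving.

none

Office, Salary, DeptID → MgrID lies within Employee2.
Office, MgrID, EmpID → DeptID lies within Employee2.
Salary → Office, EmpID lies within Employee2.
Office, EmpID → DeptID lies within Employee2.
DName → EmpID lies within Employee2.
EmpID → EName lies within Employee1.
Every dependency is enforceable on the fragments, so the decomposition is dependency-preserving.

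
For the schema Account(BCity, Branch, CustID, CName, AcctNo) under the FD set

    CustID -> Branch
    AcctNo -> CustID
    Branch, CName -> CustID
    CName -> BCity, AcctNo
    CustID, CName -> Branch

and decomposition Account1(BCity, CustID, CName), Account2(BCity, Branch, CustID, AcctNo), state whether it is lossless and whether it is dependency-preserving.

Lossless test: (BCity, CustID)⁺ = {BCity, Branch, CustID}, which is a superkey of neither fragment — lossy.
Dependency preservation: the restricted closure of {CName} across the fragments never reaches {BCity, AcctNo}, so CName → BCity, AcctNo cannot be enforced without a join — not preserved.

lossy and not dependency-preserving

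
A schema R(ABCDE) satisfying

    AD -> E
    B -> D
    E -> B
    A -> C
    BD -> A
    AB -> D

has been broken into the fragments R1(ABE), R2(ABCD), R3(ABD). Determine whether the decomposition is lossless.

Chase test. Columns are ABCDE; row i has aⱼ where attribute j ∈ Ri, else bᵢⱼ.
Initial tableau (one row per fragment):
  row 1: a1 a2 b13 b14 a5
  row 2: a1 a2 a3 a4 b25
  row 3: a1 a2 b33 a4 b35
Rows 2 and 3 agree on AD; apply AD→E and equate their E entries.
Rows 1 and 2 agree on B; apply B→D and equate their D entries.
Rows 1 and 2 agree on A; apply A→C and equate their C entries.
Rows 1 and 3 agree on A; apply A→C and equate their C entries.
Rows 1 and 2 agree on AD; apply AD→E and equate their E entries.
Row 1 is now all distinguished symbols — the join is lossless.

Yes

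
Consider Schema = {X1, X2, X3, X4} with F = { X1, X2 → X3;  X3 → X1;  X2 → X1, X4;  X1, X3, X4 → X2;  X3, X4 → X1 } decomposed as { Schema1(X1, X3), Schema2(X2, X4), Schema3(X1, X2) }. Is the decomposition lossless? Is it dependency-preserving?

lossy and not dependency-preserving

Lossless test (chase): Rows 2 and 3 agree on X2; apply X2→X1, X4 and equate their X1, X4 entries. Rows 2 and 3 agree on X1, X2; apply X1, X2→X3 and equate their X3 entries. No row becomes fully distinguished — the join is lossy.
Dependency preservation: the restricted closure of {X1, X2} across the fragments never reaches {X3}, so X1, X2 → X3 cannot be enforced without a join — not preserved.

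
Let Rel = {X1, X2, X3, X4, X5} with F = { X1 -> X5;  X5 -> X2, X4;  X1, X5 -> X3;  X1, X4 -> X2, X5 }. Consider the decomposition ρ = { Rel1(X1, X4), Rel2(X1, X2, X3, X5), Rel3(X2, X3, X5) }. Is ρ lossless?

Yes

Chase test. Columns are X1, X2, X3, X4, X5; row i has aⱼ where attribute j ∈ Reli, else bᵢⱼ.
Initial tableau (one row per fragment):
  row 1: a1 b12 b13 a4 b15
  row 2: a1 a2 a3 b24 a5
  row 3: b31 a2 a3 b34 a5
Rows 1 and 2 agree on X1; apply X1→X5 and equate their X5 entries.
Rows 1 and 2 agree on X5; apply X5→X2, X4 and equate their X2, X4 entries.
Rows 1 and 3 agree on X5; apply X5→X2, X4 and equate their X2, X4 entries.
Rows 1 and 2 agree on X1, X5; apply X1, X5→X3 and equate their X3 entries.
Row 1 is now all distinguished symbols — the join is lossless.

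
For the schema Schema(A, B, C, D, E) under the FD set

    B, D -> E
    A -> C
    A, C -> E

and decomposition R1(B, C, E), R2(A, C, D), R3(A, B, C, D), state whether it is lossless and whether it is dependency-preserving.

Lossless test (chase): Rows 2 and 3 agree on A, C; apply A, C→E and equate their E entries. No row becomes fully distinguished — the join is lossy.
Dependency preservation: the restricted closure of {B, D} across the fragments never reaches {E}, so B, D → E cannot be enforced without a join — not preserved.

lossy and not dependency-preserving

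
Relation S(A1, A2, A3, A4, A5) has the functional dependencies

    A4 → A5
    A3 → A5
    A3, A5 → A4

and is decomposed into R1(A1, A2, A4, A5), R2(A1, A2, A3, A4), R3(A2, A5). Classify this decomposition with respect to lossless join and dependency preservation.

Lossless test (chase): Rows 1 and 2 agree on A4; apply A4→A5 and equate their A5 entries. Row 2 is now all distinguished symbols — the join is lossless.
Dependency preservation: A3 → A5; A3, A5 → A4 are not contained in any single fragment, but the restricted closure of each left-hand side across the fragments still reaches the right-hand side; the remaining FDs each lie inside some fragment. All dependencies are preserved.

lossless and dependency-preserving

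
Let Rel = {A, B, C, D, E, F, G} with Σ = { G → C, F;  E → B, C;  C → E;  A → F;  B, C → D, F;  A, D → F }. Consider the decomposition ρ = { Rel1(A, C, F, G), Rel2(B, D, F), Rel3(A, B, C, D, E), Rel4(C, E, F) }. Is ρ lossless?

Chase test. Columns are A, B, C, D, E, F, G; row i has aⱼ where attribute j ∈ Reli, else bᵢⱼ.
Initial tableau (one row per fragment):
  row 1: a1 b12 a3 b14 b15 a6 a7
  row 2: b21 a2 b23 a4 b25 a6 b27
  row 3: a1 a2 a3 a4 a5 b36 b37
  row 4: b41 b42 a3 b44 a5 a6 b47
Rows 3 and 4 agree on E; apply E→B, C and equate their B, C entries.
Rows 1 and 3 agree on C; apply C→E and equate their E entries.
Rows 1 and 3 agree on A; apply A→F and equate their F entries.
Rows 3 and 4 agree on B, C; apply B, C→D, F and equate their D, F entries.
Rows 1 and 3 agree on E; apply E→B, C and equate their B, C entries.
Rows 1 and 3 agree on B, C; apply B, C→D, F and equate their D, F entries.
Row 1 is now all distinguished symbols — the join is lossless.

Yes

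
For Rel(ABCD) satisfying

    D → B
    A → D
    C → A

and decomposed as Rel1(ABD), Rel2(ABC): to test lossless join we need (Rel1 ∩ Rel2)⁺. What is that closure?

Rel1 ∩ Rel2 = {AB}.
A → D applies, adding D
Closure: {ABD}.

ABD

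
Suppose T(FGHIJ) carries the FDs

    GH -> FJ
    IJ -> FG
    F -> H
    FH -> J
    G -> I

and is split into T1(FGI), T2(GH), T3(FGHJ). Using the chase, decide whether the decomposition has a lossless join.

Yes

Chase test. Columns are FGHIJ; row i has aⱼ where attribute j ∈ Ti, else bᵢⱼ.
Initial tableau (one row per fragment):
  row 1: a1 a2 b13 a4 b15
  row 2: b21 a2 a3 b24 b25
  row 3: a1 a2 a3 b34 a5
Rows 2 and 3 agree on GH; apply GH→FJ and equate their FJ entries.
Rows 1 and 2 agree on F; apply F→H and equate their H entries.
Rows 1 and 2 agree on FH; apply FH→J and equate their J entries.
Rows 1 and 2 agree on G; apply G→I and equate their I entries.
Rows 1 and 3 agree on G; apply G→I and equate their I entries.
Row 1 is now all distinguished symbols — the join is lossless.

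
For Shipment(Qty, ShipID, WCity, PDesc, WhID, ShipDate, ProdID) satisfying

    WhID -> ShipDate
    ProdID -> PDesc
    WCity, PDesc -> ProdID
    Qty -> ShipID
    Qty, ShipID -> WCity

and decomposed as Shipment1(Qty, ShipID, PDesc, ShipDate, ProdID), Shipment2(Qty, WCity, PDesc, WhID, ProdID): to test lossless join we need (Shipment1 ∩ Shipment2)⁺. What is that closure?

Qty, ShipID, WCity, PDesc, ProdID

Shipment1 ∩ Shipment2 = {Qty, PDesc, ProdID}.
Qty → ShipID applies, adding ShipID
Qty, ShipID → WCity applies, adding WCity
Closure: {Qty, ShipID, WCity, PDesc, ProdID}.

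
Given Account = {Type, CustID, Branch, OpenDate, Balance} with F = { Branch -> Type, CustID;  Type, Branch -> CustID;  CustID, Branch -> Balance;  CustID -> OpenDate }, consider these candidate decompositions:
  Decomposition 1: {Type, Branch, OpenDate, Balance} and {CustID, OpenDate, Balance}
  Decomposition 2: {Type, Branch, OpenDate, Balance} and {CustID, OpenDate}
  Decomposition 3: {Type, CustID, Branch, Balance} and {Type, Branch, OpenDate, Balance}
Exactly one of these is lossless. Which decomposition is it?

Decomposition 3

Decomposition 1: common = {OpenDate, Balance}, closure = {OpenDate, Balance} → lossy.
Decomposition 2: common = {OpenDate}, closure = {OpenDate} → lossy.
Decomposition 3: common = {Type, Branch, Balance}, closure = {Type, CustID, Branch, OpenDate, Balance} → lossless.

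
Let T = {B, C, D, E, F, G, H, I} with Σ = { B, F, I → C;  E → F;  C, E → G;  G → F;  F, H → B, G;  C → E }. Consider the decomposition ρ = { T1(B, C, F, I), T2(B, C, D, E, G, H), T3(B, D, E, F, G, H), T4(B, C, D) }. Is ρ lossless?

Chase test. Columns are B, C, D, E, F, G, H, I; row i has aⱼ where attribute j ∈ Ti, else bᵢⱼ.
Initial tableau (one row per fragment):
  row 1: a1 a2 b13 b14 a5 b16 b17 a8
  row 2: a1 a2 a3 a4 b25 a6 a7 b28
  row 3: a1 b32 a3 a4 a5 a6 a7 b38
  row 4: a1 a2 a3 b44 b45 b46 b47 b48
Rows 2 and 3 agree on E; apply E→F and equate their F entries.
Rows 1 and 2 agree on C; apply C→E and equate their E entries.
Rows 1 and 4 agree on C; apply C→E and equate their E entries.
Rows 1 and 4 agree on E; apply E→F and equate their F entries.
Rows 1 and 2 agree on C, E; apply C, E→G and equate their G entries.
Rows 1 and 4 agree on C, E; apply C, E→G and equate their G entries.
No row becomes fully distinguished — the join is lossy.

No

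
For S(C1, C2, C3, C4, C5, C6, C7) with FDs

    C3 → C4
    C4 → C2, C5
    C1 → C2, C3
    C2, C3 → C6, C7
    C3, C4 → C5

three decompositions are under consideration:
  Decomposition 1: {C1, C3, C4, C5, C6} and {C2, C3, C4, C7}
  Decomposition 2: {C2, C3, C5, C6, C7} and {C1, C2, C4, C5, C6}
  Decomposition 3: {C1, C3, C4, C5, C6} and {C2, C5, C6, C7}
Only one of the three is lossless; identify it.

Decomposition 1

Decomposition 1: common = {C3, C4}, closure = {C2, C3, C4, C5, C6, C7} → lossless.
Decomposition 2: common = {C2, C5, C6}, closure = {C2, C5, C6} → lossy.
Decomposition 3: common = {C5, C6}, closure = {C5, C6} → lossy.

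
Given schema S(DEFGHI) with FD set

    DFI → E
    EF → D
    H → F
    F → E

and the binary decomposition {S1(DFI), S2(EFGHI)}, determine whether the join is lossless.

Common attributes: S1 ∩ S2 = {FI}.
Closure of {FI}: F → E applies, adding E; EF → D applies, adding D. So (FI)⁺ = {DEFI}.
This closure contains every attribute of S1, so S1 ∩ S2 → S1. The join is lossless.

Yes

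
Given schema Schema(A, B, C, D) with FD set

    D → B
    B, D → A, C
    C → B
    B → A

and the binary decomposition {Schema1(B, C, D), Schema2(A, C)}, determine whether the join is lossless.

Common attributes: Schema1 ∩ Schema2 = {C}.
Closure of {C}: C → B applies, adding B; B → A applies, adding A. So (C)⁺ = {A, B, C}.
This closure contains every attribute of Schema2, so Schema1 ∩ Schema2 → Schema2. The join is lossless.

Yes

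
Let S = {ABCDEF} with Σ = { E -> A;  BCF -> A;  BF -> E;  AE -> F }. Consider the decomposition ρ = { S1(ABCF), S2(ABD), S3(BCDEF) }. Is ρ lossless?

Yes

Chase test. Columns are ABCDEF; row i has aⱼ where attribute j ∈ Si, else bᵢⱼ.
Initial tableau (one row per fragment):
  row 1: a1 a2 a3 b14 b15 a6
  row 2: a1 a2 b23 a4 b25 b26
  row 3: b31 a2 a3 a4 a5 a6
Rows 1 and 3 agree on BCF; apply BCF→A and equate their A entries.
Rows 1 and 3 agree on BF; apply BF→E and equate their E entries.
Row 3 is now all distinguished symbols — the join is lossless.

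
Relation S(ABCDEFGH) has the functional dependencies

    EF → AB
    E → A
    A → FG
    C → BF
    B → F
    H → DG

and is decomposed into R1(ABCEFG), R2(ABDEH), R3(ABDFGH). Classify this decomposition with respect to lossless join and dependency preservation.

lossy but dependency-preserving

Lossless test (chase): Rows 1 and 2 agree on A; apply A→FG and equate their FG entries. No row becomes fully distinguished — the join is lossy.
Dependency preservation: every FD's attributes lie within a single fragment, so each can be enforced locally — preserved.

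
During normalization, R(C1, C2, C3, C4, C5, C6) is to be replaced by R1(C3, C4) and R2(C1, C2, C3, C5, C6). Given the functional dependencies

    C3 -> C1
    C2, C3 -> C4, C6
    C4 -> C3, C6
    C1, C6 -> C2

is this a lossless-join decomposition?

Common attributes: R1 ∩ R2 = {C3}.
Closure of {C3}: C3 → C1 applies, adding C1. So (C3)⁺ = {C1, C3}.
The closure contains neither all of R1 = {C3, C4} nor all of R2 = {C1, C2, C3, C5, C6}, so the common attributes are not a superkey of either fragment. The join is lossy.

No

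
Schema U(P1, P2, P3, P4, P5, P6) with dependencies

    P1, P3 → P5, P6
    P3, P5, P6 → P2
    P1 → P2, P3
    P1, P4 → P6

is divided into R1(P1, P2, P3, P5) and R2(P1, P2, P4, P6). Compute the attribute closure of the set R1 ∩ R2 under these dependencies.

R1 ∩ R2 = {P1, P2}.
P1 → P2, P3 applies, adding P3
P1, P3 → P5, P6 applies, adding P5, P6
Closure: {P1, P2, P3, P5, P6}.

P1, P2, P3, P5, P6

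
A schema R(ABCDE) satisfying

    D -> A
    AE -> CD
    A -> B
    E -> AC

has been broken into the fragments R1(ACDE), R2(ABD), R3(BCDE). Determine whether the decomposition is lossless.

Chase test. Columns are ABCDE; row i has aⱼ where attribute j ∈ Ri, else bᵢⱼ.
Initial tableau (one row per fragment):
  row 1: a1 b12 a3 a4 a5
  row 2: a1 a2 b23 a4 b25
  row 3: b31 a2 a3 a4 a5
Rows 1 and 3 agree on D; apply D→A and equate their A entries.
Rows 1 and 2 agree on A; apply A→B and equate their B entries.
Row 1 is now all distinguished symbols — the join is lossless.

Yes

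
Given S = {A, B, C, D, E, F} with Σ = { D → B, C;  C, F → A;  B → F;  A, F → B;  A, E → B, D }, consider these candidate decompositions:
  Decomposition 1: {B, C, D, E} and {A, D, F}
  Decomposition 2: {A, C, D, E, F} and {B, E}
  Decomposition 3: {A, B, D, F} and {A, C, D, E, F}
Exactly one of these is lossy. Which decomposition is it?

Decomposition 1: common = {D}, closure = {A, B, C, D, F} → lossless.
Decomposition 2: common = {E}, closure = {E} → lossy.
Decomposition 3: common = {A, D, F}, closure = {A, B, C, D, F} → lossless.

Decomposition 2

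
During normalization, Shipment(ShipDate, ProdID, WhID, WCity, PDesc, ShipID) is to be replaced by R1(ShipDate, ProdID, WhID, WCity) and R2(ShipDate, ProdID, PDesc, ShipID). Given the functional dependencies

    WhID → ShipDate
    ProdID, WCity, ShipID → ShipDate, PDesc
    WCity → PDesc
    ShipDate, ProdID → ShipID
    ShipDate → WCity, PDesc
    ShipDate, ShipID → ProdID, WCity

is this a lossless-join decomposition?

Common attributes: R1 ∩ R2 = {ShipDate, ProdID}.
Closure of {ShipDate, ProdID}: ShipDate, ProdID → ShipID applies, adding ShipID; ShipDate → WCity, PDesc applies, adding WCity, PDesc. So (ShipDate, ProdID)⁺ = {ShipDate, ProdID, WCity, PDesc, ShipID}.
This closure contains every attribute of R2, so R1 ∩ R2 → R2. The join is lossless.

Yes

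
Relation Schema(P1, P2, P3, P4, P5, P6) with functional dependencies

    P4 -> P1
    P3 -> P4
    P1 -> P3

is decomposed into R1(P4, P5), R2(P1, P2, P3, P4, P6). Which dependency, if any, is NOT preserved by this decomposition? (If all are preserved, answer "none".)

none

P4 → P1 lies within R2.
P3 → P4 lies within R2.
P1 → P3 lies within R2.
Every dependency is enforceable on the fragments, so the decomposition is dependency-preserving.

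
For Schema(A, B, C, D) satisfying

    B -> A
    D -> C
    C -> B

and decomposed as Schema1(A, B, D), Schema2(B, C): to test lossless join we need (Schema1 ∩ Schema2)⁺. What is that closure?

A, B

Schema1 ∩ Schema2 = {B}.
B → A applies, adding A
Closure: {A, B}.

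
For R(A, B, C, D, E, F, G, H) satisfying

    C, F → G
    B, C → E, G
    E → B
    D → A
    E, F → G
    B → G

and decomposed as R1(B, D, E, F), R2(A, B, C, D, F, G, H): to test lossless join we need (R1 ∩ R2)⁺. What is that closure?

R1 ∩ R2 = {B, D, F}.
D → A applies, adding A
B → G applies, adding G
Closure: {A, B, D, F, G}.

A, B, D, F, G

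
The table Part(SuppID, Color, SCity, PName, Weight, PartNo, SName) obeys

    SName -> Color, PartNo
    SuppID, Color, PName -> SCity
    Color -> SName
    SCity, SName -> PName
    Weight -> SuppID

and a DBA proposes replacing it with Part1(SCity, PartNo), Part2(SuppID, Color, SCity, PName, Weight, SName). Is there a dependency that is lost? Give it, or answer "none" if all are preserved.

SName -> Color, PartNo

Check SName → Color, PartNo: no single fragment contains all of {Color, PartNo, SName}, and the restricted closure of {SName} across the fragments never reaches {Color, PartNo}.
SuppID, Color, PName → SCity is preserved.
Color → SName is preserved.
SCity, SName → PName is preserved.
Weight → SuppID is preserved.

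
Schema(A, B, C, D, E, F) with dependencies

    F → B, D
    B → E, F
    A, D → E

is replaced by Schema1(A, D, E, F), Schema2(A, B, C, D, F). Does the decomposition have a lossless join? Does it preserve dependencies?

Lossless test: (A, D, F)⁺ = {A, B, D, E, F}, which contains all of one fragment — lossless.
Dependency preservation: B → E, F is not contained in any single fragment, but the restricted closure of its left-hand side across the fragments still reaches the right-hand side; the remaining FDs each lie inside some fragment. All dependencies are preserved.

lossless and dependency-preserving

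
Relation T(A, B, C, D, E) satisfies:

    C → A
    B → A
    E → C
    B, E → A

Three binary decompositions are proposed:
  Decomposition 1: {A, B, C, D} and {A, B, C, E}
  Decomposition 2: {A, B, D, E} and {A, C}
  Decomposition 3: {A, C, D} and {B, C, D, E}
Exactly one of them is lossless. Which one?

Decomposition 3

Decomposition 1: common = {A, B, C}, closure = {A, B, C} → lossy.
Decomposition 2: common = {A}, closure = {A} → lossy.
Decomposition 3: common = {C, D}, closure = {A, C, D} → lossless.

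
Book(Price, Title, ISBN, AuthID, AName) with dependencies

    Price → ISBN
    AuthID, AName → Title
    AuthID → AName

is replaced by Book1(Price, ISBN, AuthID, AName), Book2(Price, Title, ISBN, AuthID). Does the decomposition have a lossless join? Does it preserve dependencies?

Lossless test: (Price, ISBN, AuthID)⁺ = {Price, Title, ISBN, AuthID, AName}, which contains all of one fragment — lossless.
Dependency preservation: AuthID, AName → Title is not contained in any single fragment, but the restricted closure of its left-hand side across the fragments still reaches the right-hand side; the remaining FDs each lie inside some fragment. All dependencies are preserved.

lossless and dependency-preserving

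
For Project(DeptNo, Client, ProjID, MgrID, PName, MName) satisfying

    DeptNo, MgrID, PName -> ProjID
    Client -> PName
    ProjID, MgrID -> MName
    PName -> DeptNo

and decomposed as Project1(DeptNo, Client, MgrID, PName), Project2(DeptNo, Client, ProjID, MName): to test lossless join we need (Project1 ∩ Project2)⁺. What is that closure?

DeptNo, Client, PName

Project1 ∩ Project2 = {DeptNo, Client}.
Client → PName applies, adding PName
Closure: {DeptNo, Client, PName}.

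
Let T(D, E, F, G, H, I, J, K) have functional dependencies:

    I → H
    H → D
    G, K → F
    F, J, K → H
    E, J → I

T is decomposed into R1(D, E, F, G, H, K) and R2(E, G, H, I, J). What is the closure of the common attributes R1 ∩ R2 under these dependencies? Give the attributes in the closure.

D, E, G, H

R1 ∩ R2 = {E, G, H}.
H → D applies, adding D
Closure: {D, E, G, H}.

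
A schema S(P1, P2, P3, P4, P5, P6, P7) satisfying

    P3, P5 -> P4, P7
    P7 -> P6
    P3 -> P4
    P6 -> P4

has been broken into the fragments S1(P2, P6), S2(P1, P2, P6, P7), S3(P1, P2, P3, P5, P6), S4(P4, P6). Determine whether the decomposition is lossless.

No

Chase test. Columns are P1, P2, P3, P4, P5, P6, P7; row i has aⱼ where attribute j ∈ Si, else bᵢⱼ.
Initial tableau (one row per fragment):
  row 1: b11 a2 b13 b14 b15 a6 b17
  row 2: a1 a2 b23 b24 b25 a6 a7
  row 3: a1 a2 a3 b34 a5 a6 b37
  row 4: b41 b42 b43 a4 b45 a6 b47
Rows 1 and 2 agree on P6; apply P6→P4 and equate their P4 entries.
Rows 1 and 3 agree on P6; apply P6→P4 and equate their P4 entries.
Rows 1 and 4 agree on P6; apply P6→P4 and equate their P4 entries.
No row becomes fully distinguished — the join is lossy.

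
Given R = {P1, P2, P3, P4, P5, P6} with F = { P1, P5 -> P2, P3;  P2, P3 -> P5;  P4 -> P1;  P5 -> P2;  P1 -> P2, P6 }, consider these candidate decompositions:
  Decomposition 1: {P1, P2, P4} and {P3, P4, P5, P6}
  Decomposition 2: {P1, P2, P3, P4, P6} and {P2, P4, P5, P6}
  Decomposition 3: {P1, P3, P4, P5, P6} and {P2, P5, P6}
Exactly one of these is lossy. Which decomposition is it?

Decomposition 2

Decomposition 1: common = {P4}, closure = {P1, P2, P4, P6} → lossless.
Decomposition 2: common = {P2, P4, P6}, closure = {P1, P2, P4, P6} → lossy.
Decomposition 3: common = {P5, P6}, closure = {P2, P5, P6} → lossless.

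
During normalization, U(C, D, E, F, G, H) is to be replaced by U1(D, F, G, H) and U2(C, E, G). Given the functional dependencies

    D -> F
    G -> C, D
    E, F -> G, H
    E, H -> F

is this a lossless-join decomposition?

Common attributes: U1 ∩ U2 = {G}.
Closure of {G}: G → C, D applies, adding C, D; D → F applies, adding F. So (G)⁺ = {C, D, F, G}.
The closure contains neither all of U1 = {D, F, G, H} nor all of U2 = {C, E, G}, so the common attributes are not a superkey of either fragment. The join is lossy.

No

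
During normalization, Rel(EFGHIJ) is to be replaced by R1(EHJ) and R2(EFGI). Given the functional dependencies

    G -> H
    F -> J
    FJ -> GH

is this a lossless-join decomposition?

No

Common attributes: R1 ∩ R2 = {E}.
No dependency enlarges {E}, so (E)⁺ = {E}.
The closure contains neither all of R1 = {EHJ} nor all of R2 = {EFGI}, so the common attributes are not a superkey of either fragment. The join is lossy.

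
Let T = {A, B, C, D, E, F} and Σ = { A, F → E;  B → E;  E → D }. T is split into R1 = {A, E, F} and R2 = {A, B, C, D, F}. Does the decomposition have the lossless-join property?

Common attributes: R1 ∩ R2 = {A, F}.
Closure of {A, F}: A, F → E applies, adding E; E → D applies, adding D. So (A, F)⁺ = {A, D, E, F}.
This closure contains every attribute of R1, so R1 ∩ R2 → R1. The join is lossless.

Yes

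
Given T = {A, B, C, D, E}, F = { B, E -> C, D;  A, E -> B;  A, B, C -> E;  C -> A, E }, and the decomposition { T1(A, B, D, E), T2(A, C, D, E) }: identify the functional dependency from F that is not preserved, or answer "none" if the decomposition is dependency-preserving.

B, E → C, D: restricted closure across fragments reaches C, D.
A, E → B lies within T1.
A, B, C → E: restricted closure across fragments reaches E.
C → A, E lies within T2.
Every dependency is enforceable on the fragments, so the decomposition is dependency-preserving.

none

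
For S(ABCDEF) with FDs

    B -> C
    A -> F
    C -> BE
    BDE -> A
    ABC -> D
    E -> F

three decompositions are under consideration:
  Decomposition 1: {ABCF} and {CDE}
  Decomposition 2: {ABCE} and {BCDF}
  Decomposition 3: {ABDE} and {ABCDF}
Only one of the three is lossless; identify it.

Decomposition 3

Decomposition 1: common = {C}, closure = {BCEF} → lossy.
Decomposition 2: common = {BC}, closure = {BCEF} → lossy.
Decomposition 3: common = {ABD}, closure = {ABCDEF} → lossless.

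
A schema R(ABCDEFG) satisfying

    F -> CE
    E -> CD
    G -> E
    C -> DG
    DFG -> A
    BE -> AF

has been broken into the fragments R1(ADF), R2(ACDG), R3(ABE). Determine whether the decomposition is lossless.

Chase test. Columns are ABCDEFG; row i has aⱼ where attribute j ∈ Ri, else bᵢⱼ.
Initial tableau (one row per fragment):
  row 1: a1 b12 b13 a4 b15 a6 b17
  row 2: a1 b22 a3 a4 b25 b26 a7
  row 3: a1 a2 b33 b34 a5 b36 b37
No row becomes fully distinguished — the join is lossy.

No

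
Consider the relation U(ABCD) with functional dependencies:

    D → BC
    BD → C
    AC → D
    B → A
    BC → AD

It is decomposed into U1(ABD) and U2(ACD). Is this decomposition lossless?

Common attributes: U1 ∩ U2 = {AD}.
Closure of {AD}: D → BC applies, adding BC. So (AD)⁺ = {ABCD}.
This closure contains every attribute of U1, so U1 ∩ U2 → U1. The join is lossless.

Yes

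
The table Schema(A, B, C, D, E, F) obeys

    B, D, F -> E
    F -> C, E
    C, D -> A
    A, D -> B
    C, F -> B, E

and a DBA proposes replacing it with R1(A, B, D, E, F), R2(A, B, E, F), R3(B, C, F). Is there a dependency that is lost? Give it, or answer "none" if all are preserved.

C, D -> A

Check C, D → A: no single fragment contains all of {A, C, D}, and the restricted closure of {C, D} across the fragments never reaches {A}.
B, D, F → E is preserved.
F → C, E is preserved.
A, D → B is preserved.
C, F → B, E is preserved.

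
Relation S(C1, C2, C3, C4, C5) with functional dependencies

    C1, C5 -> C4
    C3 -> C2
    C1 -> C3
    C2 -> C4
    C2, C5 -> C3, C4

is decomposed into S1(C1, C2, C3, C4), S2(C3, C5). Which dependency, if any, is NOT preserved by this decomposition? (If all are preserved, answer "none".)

C2, C5 -> C3, C4

Check C2, C5 → C3, C4: no single fragment contains all of {C2, C3, C4, C5}, and the restricted closure of {C2, C5} across the fragments never reaches {C3, C4}.
C1, C5 → C4 is preserved.
C3 → C2 is preserved.
C1 → C3 is preserved.
C2 → C4 is preserved.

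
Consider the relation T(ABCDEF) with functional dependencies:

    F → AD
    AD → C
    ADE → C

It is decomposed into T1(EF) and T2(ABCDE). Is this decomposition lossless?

No

Common attributes: T1 ∩ T2 = {E}.
No dependency enlarges {E}, so (E)⁺ = {E}.
The closure contains neither all of T1 = {EF} nor all of T2 = {ABCDE}, so the common attributes are not a superkey of either fragment. The join is lossy.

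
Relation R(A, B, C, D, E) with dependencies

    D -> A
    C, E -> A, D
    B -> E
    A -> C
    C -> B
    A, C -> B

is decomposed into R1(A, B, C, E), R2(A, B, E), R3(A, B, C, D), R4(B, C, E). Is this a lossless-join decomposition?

Chase test. Columns are A, B, C, D, E; row i has aⱼ where attribute j ∈ Ri, else bᵢⱼ.
Initial tableau (one row per fragment):
  row 1: a1 a2 a3 b14 a5
  row 2: a1 a2 b23 b24 a5
  row 3: a1 a2 a3 a4 b35
  row 4: b41 a2 a3 b44 a5
Rows 1 and 4 agree on C, E; apply C, E→A, D and equate their A, D entries.
Rows 1 and 3 agree on B; apply B→E and equate their E entries.
Rows 1 and 2 agree on A; apply A→C and equate their C entries.
Rows 1 and 2 agree on C, E; apply C, E→A, D and equate their A, D entries.
Rows 1 and 3 agree on C, E; apply C, E→A, D and equate their A, D entries.
Row 1 is now all distinguished symbols — the join is lossless.

Yes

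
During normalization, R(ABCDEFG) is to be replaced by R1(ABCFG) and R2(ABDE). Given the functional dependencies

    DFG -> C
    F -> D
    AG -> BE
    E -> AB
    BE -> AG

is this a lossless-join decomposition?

No

Common attributes: R1 ∩ R2 = {AB}.
No dependency enlarges {AB}, so (AB)⁺ = {AB}.
The closure contains neither all of R1 = {ABCFG} nor all of R2 = {ABDE}, so the common attributes are not a superkey of either fragment. The join is lossy.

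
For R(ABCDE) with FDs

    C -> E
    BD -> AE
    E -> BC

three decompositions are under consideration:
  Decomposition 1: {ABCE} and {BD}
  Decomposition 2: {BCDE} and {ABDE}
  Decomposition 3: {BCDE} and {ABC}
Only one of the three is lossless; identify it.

Decomposition 2

Decomposition 1: common = {B}, closure = {B} → lossy.
Decomposition 2: common = {BDE}, closure = {ABCDE} → lossless.
Decomposition 3: common = {BC}, closure = {BCE} → lossy.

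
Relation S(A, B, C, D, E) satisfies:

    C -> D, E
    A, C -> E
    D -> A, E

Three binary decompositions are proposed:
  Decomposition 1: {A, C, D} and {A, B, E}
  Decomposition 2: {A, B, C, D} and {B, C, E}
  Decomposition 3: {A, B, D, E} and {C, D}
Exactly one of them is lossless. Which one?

Decomposition 1: common = {A}, closure = {A} → lossy.
Decomposition 2: common = {B, C}, closure = {A, B, C, D, E} → lossless.
Decomposition 3: common = {D}, closure = {A, D, E} → lossy.

Decomposition 2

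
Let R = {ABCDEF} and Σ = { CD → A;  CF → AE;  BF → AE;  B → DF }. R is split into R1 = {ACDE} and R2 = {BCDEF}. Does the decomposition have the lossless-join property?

Yes

Common attributes: R1 ∩ R2 = {CDE}.
Closure of {CDE}: CD → A applies, adding A. So (CDE)⁺ = {ACDE}.
This closure contains every attribute of R1, so R1 ∩ R2 → R1. The join is lossless.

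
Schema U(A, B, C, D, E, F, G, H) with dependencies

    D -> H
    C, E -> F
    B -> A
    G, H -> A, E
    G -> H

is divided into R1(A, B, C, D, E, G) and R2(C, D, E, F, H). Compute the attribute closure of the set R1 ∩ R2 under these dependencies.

R1 ∩ R2 = {C, D, E}.
D → H applies, adding H
C, E → F applies, adding F
Closure: {C, D, E, F, H}.

C, D, E, F, H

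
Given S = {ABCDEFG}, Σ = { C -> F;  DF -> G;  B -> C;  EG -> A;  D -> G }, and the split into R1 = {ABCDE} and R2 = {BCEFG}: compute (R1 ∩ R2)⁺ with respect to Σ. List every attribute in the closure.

BCEF

R1 ∩ R2 = {BCE}.
C → F applies, adding F
Closure: {BCEF}.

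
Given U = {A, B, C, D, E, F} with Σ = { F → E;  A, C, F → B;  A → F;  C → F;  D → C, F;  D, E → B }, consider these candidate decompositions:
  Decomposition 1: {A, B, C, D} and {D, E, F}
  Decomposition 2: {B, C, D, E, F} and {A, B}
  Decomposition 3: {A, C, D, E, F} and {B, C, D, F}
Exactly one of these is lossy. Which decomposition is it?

Decomposition 1: common = {D}, closure = {B, C, D, E, F} → lossless.
Decomposition 2: common = {B}, closure = {B} → lossy.
Decomposition 3: common = {C, D, F}, closure = {B, C, D, E, F} → lossless.

Decomposition 2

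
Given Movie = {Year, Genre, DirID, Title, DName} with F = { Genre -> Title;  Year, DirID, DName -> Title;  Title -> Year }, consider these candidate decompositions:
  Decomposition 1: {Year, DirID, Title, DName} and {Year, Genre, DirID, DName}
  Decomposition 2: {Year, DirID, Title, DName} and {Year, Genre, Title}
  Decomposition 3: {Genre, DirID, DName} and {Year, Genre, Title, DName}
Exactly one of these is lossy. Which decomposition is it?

Decomposition 2

Decomposition 1: common = {Year, DirID, DName}, closure = {Year, DirID, Title, DName} → lossless.
Decomposition 2: common = {Year, Title}, closure = {Year, Title} → lossy.
Decomposition 3: common = {Genre, DName}, closure = {Year, Genre, Title, DName} → lossless.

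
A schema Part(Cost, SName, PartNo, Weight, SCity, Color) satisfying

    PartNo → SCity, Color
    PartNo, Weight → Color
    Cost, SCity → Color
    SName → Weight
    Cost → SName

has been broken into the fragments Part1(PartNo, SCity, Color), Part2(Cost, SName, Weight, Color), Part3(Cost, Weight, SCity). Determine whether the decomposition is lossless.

No

Chase test. Columns are Cost, SName, PartNo, Weight, SCity, Color; row i has aⱼ where attribute j ∈ Parti, else bᵢⱼ.
Initial tableau (one row per fragment):
  row 1: b11 b12 a3 b14 a5 a6
  row 2: a1 a2 b23 a4 b25 a6
  row 3: a1 b32 b33 a4 a5 b36
Rows 2 and 3 agree on Cost; apply Cost→SName and equate their SName entries.
No row becomes fully distinguished — the join is lossy.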